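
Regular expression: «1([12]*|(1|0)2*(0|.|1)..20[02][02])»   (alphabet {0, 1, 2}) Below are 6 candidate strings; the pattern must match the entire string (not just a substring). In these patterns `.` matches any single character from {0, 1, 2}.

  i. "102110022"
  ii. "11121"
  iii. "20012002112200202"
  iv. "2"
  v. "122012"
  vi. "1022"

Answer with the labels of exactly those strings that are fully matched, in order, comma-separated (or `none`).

ii

i → no match
ii → match
iii → no match — must start with "1"
iv → no match — must start with "1"
v → no match
vi → no match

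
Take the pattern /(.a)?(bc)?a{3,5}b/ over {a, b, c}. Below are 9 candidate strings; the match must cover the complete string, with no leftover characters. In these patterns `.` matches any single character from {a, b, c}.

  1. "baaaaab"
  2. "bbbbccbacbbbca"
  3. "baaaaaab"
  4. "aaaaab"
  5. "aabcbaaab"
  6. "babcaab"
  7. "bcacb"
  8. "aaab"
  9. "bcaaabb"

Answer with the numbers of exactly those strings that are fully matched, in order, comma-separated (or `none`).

1 → match
2 → no match — must end with "ab"
3 → match
4 → match
5 → no match
6 → no match
7 → no match — must end with "ab"
8 → match
9 → no match — must end with "ab"

1, 3, 4, 8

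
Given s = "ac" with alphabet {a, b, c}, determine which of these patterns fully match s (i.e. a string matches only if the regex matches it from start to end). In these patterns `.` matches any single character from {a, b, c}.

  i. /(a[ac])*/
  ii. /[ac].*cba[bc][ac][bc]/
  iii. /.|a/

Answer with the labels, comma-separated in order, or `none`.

i

i → match
ii → no match
iii → no match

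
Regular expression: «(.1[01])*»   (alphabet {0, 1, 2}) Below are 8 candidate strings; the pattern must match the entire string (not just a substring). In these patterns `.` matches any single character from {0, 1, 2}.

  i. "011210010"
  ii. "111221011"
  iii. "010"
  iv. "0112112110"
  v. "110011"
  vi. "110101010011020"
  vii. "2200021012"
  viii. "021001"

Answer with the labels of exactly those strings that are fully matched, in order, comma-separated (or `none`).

i → match
ii → no match
iii → match
iv → no match
v → match
vi → no match
vii → no match
viii → no match

i, iii, v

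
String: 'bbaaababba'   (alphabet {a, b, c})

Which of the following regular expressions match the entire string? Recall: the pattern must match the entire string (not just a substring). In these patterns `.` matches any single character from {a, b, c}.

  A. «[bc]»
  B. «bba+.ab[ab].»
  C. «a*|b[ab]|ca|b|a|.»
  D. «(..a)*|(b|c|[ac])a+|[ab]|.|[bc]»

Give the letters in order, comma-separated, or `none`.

B

A → no match
B → match
C → no match
D → no match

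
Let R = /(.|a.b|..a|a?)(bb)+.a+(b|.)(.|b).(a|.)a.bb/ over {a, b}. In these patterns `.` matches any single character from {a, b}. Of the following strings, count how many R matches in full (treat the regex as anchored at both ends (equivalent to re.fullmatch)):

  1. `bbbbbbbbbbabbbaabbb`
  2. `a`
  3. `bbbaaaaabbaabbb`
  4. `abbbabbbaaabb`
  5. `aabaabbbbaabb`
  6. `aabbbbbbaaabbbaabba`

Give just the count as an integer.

3

1 → match
2. `a` → no match — must end with `bb`
3 → match
4 → match
5 → no match
6 → no match — must end with `bb`
Total matched: 3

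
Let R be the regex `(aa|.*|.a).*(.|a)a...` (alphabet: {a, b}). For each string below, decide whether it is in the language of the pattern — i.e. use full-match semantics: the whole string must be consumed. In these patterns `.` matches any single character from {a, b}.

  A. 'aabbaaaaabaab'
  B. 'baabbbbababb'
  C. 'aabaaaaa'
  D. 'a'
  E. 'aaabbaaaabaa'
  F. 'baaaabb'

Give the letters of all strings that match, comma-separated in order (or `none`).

A → no match
B → no match
C → match
D → no match
E → match
F → match

C, E, F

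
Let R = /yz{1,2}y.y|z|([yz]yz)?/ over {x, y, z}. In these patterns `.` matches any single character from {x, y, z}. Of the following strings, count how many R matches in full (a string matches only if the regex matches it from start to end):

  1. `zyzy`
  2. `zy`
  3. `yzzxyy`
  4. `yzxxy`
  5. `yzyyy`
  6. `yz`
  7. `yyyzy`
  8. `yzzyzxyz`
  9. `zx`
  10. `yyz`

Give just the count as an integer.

2

1 → no match
2 → no match
3 → no match
4 → no match
5 → match
6 → no match
7 → no match
8 → no match
9 → no match
10 → match
Total matched: 2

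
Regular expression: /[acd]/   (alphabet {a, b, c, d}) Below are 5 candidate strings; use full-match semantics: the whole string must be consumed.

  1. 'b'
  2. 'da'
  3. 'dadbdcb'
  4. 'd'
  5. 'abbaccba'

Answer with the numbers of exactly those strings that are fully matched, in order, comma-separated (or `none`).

4

1 → no match
2 → no match
3 → no match
4 → match
5 → no match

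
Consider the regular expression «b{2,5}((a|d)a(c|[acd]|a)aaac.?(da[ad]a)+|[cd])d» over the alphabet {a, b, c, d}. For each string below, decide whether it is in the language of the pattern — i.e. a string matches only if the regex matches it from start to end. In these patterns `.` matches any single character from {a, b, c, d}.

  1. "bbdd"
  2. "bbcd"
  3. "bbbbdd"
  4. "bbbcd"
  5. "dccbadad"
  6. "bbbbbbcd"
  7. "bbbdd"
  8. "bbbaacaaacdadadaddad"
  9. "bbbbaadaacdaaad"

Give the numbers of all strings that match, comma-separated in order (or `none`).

1, 2, 3, 4, 7

1 → match
2 → match
3 → match
4 → match
5 → no match — must start with "b"
6 → no match
7 → match
8 → no match
9 → no match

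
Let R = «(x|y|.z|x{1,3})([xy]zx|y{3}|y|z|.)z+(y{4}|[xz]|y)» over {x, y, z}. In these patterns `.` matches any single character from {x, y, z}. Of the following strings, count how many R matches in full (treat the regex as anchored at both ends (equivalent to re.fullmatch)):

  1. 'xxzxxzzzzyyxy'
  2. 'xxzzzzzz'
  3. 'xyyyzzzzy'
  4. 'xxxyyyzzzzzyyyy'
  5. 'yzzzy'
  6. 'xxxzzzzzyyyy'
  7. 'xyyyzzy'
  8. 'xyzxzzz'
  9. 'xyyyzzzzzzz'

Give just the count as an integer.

8

1 → no match
2 → match
3 → match
4 → match
5 → match
6 → match
7 → match
8 → match
9 → match
Total matched: 8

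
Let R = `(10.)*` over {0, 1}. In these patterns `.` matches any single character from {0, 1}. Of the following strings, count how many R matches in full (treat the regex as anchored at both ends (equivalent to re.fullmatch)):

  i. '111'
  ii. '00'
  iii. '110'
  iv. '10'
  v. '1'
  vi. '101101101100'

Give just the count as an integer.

1

i → no match
ii → no match
iii → no match
iv → no match
v → no match
vi → match
Total matched: 1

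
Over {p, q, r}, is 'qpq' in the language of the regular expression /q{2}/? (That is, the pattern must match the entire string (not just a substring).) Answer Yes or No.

No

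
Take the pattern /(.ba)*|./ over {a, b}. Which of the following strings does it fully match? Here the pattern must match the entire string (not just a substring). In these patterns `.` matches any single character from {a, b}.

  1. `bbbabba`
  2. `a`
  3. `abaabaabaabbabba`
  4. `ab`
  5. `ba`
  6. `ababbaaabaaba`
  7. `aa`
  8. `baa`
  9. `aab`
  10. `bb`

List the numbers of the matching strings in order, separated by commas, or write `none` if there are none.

1. `bbbabba` → no match
2. `a` → match
3 → no match
4. `ab` → no match
5. `ba` → no match
6 → no match
7. `aa` → no match
8. `baa` → no match
9. `aab` → no match
10. `bb` → no match

2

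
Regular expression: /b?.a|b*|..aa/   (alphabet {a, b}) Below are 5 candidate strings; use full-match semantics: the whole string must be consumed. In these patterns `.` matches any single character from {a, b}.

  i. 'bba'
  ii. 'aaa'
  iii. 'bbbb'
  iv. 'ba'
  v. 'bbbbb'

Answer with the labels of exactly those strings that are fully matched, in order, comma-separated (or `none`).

i, iii, iv, v

i → match
ii → no match
iii → match
iv → match
v → match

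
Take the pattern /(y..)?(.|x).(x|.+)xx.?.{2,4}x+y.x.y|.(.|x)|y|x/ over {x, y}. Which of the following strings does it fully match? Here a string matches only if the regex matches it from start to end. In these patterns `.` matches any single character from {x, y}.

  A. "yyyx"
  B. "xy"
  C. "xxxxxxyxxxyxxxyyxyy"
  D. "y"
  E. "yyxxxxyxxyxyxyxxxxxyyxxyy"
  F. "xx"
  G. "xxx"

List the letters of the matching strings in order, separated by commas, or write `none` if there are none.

A → no match
B → match
C → match
D → match
E → no match
F → match
G → no match

B, C, D, F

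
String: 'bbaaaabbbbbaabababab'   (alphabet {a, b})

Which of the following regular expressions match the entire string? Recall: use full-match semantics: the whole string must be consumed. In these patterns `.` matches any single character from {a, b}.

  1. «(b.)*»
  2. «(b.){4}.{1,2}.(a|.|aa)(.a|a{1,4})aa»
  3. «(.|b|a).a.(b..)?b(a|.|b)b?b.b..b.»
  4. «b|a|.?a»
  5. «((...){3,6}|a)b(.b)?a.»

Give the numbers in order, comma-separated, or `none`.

5

1 → no match
2 → no match — must end with 'aaa'
3 → no match
4 → no match
5 → match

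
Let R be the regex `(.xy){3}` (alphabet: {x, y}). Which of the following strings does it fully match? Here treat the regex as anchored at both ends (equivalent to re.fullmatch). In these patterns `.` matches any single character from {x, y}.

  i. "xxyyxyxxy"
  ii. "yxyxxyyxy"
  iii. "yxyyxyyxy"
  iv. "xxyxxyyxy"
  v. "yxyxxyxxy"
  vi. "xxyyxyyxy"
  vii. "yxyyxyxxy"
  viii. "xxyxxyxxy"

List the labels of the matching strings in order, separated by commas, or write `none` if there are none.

i. "xxyyxyxxy" → match
ii. "yxyxxyyxy" → match
iii. "yxyyxyyxy" → match
iv. "xxyxxyyxy" → match
v. "yxyxxyxxy" → match
vi. "xxyyxyyxy" → match
vii. "yxyyxyxxy" → match
viii. "xxyxxyxxy" → match

i, ii, iii, iv, v, vi, vii, viii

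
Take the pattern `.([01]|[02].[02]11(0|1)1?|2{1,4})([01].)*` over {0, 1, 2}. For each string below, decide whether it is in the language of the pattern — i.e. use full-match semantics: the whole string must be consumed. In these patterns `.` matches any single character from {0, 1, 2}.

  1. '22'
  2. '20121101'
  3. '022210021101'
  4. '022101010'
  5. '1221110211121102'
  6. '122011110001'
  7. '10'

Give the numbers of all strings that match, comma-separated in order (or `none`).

1, 2, 3, 4, 6, 7

1. '22' → match
2. '20121101' → match
3. '022210021101' → match
4. '022101010' → match
5 → no match
6. '122011110001' → match
7. '10' → match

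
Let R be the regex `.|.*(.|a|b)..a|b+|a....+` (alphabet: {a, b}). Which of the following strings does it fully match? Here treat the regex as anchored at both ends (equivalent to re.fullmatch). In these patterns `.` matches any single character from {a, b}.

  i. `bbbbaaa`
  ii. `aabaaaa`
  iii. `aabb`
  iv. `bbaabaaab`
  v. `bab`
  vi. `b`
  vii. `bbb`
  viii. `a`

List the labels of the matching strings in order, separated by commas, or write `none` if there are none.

i, ii, vi, vii, viii

i. `bbbbaaa` → match
ii. `aabaaaa` → match
iii. `aabb` → no match
iv. `bbaabaaab` → no match
v. `bab` → no match
vi. `b` → match
vii. `bbb` → match
viii. `a` → match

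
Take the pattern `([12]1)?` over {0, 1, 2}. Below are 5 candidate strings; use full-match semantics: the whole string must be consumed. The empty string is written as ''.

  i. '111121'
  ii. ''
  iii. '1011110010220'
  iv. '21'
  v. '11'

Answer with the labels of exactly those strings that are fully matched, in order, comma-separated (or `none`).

i → no match
ii → match
iii → no match
iv → match
v → match

ii, iv, v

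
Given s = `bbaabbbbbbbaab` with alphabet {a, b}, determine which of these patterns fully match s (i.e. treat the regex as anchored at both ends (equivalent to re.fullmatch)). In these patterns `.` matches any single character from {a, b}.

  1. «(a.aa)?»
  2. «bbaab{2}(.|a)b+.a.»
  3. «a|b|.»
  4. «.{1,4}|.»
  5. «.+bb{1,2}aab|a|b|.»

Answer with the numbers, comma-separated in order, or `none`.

2, 5

1 → no match
2 → match
3 → no match
4 → no match
5 → match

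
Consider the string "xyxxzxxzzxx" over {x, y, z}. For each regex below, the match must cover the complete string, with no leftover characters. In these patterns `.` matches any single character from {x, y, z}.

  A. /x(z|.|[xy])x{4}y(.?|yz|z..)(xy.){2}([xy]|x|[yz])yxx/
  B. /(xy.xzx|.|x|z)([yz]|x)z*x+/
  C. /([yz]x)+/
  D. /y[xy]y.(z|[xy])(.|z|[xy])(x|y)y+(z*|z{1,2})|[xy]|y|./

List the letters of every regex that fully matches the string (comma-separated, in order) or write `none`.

A → no match — must end with "yxx"
B → match
C → no match
D → no match

B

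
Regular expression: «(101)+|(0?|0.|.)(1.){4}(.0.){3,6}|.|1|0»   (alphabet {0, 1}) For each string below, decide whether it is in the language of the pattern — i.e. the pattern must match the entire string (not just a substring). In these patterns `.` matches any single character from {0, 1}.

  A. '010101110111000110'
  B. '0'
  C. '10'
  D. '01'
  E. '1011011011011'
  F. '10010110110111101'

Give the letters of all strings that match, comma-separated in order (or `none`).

B

A → no match
B → match
C → no match
D → no match
E → no match
F → no match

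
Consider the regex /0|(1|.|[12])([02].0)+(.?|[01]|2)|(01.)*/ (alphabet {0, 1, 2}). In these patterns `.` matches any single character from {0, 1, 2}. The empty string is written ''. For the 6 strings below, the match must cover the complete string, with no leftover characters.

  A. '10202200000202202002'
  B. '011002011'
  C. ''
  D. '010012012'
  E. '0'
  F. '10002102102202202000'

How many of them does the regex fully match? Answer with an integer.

5

A → match
B → no match
C → match
D → match
E → match
F → match
Total matched: 5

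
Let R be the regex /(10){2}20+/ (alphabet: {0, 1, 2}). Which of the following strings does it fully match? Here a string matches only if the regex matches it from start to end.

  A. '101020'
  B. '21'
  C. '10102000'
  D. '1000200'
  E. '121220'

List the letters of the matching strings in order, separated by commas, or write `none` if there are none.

A, C

A → match
B → no match — must start with '10'
C → match
D → no match
E → no match — must start with '10'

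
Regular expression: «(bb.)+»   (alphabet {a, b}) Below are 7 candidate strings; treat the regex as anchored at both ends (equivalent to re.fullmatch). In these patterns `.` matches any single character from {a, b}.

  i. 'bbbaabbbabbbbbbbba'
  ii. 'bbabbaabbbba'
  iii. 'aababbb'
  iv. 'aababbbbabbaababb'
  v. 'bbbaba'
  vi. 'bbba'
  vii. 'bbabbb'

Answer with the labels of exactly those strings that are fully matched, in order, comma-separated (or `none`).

i → no match
ii → no match
iii → no match — must start with 'bb'
iv → no match — must start with 'bb'
v → no match
vi → no match
vii → match

vii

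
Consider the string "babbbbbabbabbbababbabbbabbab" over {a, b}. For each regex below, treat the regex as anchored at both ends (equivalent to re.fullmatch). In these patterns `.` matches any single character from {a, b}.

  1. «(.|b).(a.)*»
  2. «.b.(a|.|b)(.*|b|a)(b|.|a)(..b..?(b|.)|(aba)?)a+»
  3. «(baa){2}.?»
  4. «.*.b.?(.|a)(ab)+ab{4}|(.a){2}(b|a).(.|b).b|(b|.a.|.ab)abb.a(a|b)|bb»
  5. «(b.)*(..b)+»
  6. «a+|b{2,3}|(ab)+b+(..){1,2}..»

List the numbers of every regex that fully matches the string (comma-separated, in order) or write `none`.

1 → no match
2 → no match — must end with "a"
3 → no match — must start with "baa"
4 → no match
5 → match
6 → no match

5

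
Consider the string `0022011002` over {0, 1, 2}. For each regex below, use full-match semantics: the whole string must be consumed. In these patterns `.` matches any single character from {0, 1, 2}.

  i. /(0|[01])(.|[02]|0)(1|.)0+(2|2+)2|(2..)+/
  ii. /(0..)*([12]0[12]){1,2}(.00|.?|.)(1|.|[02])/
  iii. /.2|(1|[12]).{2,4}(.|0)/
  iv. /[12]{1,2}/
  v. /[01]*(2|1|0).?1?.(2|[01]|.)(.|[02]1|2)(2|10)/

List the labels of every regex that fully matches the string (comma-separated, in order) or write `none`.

ii

i → no match
ii → match
iii → no match
iv → no match
v → no match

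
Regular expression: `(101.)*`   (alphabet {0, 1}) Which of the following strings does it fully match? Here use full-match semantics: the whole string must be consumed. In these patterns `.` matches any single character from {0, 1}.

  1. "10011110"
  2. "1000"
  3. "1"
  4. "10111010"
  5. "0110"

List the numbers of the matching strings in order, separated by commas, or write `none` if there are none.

4

1 → no match
2 → no match
3 → no match
4 → match
5 → no match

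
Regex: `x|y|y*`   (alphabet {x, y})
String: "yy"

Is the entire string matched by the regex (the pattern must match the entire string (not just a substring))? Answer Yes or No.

Yes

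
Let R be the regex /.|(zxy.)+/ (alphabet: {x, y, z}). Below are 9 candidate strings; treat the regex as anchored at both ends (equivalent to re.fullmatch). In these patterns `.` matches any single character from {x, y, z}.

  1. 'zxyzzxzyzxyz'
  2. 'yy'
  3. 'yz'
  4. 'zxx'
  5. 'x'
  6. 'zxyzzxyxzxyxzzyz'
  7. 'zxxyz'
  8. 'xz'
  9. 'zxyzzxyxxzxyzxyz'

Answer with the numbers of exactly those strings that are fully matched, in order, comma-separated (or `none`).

5

1 → no match
2 → no match
3 → no match
4 → no match
5 → match
6 → no match
7 → no match
8 → no match
9 → no match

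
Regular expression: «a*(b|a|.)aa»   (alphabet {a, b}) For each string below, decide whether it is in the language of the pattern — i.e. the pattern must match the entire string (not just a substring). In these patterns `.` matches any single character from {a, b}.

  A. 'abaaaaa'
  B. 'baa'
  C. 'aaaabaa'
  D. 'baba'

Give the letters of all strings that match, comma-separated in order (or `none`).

A → no match
B → match
C → match
D → no match — must end with 'aa'

B, C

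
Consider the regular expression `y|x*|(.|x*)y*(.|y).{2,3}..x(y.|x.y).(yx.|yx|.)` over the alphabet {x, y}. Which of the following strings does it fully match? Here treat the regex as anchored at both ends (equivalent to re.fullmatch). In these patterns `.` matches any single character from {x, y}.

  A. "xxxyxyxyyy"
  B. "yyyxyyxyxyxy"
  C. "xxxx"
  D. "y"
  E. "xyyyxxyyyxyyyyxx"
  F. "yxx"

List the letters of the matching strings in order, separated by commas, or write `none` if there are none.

C, D, E

A → no match
B → no match
C → match
D → match
E → match
F → no match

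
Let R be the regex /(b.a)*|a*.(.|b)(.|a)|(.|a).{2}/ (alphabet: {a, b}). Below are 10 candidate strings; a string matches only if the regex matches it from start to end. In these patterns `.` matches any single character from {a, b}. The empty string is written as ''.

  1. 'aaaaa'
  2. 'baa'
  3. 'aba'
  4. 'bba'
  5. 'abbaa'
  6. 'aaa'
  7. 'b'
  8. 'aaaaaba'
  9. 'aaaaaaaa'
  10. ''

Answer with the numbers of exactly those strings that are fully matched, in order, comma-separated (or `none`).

1, 2, 3, 4, 6, 8, 9, 10

1 → match
2 → match
3 → match
4 → match
5 → no match
6 → match
7 → no match
8 → match
9 → match
10 → match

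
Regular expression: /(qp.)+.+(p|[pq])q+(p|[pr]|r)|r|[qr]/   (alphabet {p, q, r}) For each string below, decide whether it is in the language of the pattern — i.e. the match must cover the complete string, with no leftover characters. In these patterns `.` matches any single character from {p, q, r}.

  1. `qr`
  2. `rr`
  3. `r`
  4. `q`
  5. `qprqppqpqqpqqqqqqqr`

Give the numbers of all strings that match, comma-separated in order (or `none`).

3, 4, 5

1. `qr` → no match
2. `rr` → no match
3. `r` → match
4. `q` → match
5 → match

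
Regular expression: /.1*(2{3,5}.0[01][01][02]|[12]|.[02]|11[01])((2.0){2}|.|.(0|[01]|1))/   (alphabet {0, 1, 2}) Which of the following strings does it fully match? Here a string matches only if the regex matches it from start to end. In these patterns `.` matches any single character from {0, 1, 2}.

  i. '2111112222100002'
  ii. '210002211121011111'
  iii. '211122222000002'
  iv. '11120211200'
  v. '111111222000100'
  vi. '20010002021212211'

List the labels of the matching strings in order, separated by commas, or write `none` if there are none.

i, iii, v

i → match
ii → no match
iii → match
iv → no match
v → match
vi → no match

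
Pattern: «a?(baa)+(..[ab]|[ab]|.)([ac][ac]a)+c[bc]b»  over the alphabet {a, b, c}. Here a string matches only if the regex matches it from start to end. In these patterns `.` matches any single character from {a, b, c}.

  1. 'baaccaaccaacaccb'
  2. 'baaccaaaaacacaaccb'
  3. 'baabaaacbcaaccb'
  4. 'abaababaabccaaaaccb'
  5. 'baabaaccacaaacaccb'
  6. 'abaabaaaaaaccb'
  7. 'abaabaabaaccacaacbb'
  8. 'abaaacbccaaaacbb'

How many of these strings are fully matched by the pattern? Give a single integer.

7

1 → match
2 → match
3 → match
4 → no match
5 → match
6 → match
7 → match
8 → match
Total matched: 7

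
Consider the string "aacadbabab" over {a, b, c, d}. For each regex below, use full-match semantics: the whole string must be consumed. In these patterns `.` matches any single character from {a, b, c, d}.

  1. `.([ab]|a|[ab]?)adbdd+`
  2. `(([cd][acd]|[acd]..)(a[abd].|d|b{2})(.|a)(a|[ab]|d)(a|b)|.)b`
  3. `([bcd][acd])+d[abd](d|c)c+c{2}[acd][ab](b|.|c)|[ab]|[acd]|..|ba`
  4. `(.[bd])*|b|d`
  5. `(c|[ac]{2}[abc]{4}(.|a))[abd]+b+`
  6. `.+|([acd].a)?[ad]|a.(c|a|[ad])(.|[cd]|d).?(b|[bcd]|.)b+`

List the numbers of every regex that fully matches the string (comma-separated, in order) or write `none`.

2, 6

1 → no match — must end with "d"
2 → match
3 → no match
4 → no match
5 → no match
6 → match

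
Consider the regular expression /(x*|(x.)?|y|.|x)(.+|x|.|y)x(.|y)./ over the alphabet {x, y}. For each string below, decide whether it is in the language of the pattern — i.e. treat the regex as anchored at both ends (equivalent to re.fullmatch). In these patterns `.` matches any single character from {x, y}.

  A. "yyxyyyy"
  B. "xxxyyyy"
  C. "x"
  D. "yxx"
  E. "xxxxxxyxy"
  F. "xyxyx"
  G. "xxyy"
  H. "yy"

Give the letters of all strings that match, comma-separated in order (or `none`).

A → no match
B → no match
C → no match
D → no match
E → no match
F → match
G → match
H → no match

F, G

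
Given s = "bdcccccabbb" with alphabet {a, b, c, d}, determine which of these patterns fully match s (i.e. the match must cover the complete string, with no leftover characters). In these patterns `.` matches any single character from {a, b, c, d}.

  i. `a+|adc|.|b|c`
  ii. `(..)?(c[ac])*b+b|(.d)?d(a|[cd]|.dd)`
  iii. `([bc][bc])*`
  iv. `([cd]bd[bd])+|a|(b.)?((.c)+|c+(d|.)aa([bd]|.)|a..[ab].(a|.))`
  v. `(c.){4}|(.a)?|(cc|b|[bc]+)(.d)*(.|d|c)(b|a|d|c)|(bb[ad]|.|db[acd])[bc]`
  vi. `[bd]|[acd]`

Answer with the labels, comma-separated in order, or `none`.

ii

i → no match
ii → match
iii → no match
iv → no match
v → no match
vi → no match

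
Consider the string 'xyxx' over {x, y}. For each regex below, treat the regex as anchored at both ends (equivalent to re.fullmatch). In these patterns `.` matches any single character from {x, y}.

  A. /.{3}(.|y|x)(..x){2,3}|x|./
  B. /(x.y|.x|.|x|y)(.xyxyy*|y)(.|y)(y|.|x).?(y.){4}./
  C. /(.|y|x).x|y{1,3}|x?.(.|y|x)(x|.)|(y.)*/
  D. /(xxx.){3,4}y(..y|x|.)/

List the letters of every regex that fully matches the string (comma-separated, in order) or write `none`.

C

A → no match
B → no match
C → match
D → no match — must start with 'xxx'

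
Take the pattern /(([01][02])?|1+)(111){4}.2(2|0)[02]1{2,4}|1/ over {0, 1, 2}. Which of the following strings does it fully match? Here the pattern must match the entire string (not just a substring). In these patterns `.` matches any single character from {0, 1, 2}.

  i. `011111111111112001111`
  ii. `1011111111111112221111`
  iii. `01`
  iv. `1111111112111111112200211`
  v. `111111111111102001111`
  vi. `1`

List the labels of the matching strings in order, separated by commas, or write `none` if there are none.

i → no match
ii → match
iii → no match
iv → no match
v → match
vi → match

ii, v, vi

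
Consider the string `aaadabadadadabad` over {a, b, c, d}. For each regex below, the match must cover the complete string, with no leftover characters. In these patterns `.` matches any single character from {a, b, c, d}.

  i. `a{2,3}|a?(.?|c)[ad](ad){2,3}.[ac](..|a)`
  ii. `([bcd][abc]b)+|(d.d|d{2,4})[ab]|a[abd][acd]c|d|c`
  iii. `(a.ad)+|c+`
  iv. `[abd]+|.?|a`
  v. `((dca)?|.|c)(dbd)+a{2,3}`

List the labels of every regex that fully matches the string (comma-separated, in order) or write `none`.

i → no match
ii → no match
iii → match
iv → match
v → no match — must end with `a`

iii, iv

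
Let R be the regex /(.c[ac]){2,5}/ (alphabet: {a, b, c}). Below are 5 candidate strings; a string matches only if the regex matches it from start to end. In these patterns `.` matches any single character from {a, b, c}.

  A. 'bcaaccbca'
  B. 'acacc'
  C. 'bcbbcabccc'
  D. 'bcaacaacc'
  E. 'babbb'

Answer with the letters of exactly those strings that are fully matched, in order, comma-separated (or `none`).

A → match
B → no match
C → no match
D → match
E → no match

A, D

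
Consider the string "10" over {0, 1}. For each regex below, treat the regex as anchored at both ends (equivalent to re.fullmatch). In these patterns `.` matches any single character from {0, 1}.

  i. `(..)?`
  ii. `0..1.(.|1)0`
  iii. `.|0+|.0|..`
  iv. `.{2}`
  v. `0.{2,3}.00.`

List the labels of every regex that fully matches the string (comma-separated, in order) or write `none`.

i, iii, iv

i → match
ii → no match — must start with "0"
iii → match
iv → match
v → no match — must start with "0"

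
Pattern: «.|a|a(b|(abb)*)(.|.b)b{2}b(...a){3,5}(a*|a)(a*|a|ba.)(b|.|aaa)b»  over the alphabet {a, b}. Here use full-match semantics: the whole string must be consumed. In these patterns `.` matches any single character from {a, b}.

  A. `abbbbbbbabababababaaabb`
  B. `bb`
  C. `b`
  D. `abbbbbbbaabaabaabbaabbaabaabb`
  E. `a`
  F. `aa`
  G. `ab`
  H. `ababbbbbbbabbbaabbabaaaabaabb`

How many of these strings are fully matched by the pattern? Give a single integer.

4

A → match
B. `bb` → no match
C. `b` → match
D → no match
E. `a` → match
F. `aa` → no match
G. `ab` → no match
H → match
Total matched: 4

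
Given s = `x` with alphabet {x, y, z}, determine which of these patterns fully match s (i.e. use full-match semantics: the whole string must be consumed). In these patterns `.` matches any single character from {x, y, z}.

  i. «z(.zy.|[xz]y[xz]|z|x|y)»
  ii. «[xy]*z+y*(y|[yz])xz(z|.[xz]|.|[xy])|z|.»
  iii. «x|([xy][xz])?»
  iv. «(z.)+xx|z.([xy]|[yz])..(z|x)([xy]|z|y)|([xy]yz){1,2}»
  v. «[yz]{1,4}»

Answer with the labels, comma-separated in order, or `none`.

i → no match — must start with `z`
ii → match
iii → match
iv → no match
v → no match

ii, iii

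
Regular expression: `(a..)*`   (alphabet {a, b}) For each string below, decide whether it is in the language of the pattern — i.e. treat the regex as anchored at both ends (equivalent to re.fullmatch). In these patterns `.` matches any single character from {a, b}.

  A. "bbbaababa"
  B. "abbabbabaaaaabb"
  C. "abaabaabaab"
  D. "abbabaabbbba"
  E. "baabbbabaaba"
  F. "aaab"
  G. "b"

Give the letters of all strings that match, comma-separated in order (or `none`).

B

A → no match
B → match
C → no match
D → no match
E → no match
F → no match
G → no match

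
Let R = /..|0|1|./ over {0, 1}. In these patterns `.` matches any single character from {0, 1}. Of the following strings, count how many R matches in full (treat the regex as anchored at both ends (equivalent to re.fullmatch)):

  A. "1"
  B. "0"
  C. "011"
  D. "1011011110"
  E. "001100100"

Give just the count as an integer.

A → match
B → match
C → no match
D → no match
E → no match
Total matched: 2

2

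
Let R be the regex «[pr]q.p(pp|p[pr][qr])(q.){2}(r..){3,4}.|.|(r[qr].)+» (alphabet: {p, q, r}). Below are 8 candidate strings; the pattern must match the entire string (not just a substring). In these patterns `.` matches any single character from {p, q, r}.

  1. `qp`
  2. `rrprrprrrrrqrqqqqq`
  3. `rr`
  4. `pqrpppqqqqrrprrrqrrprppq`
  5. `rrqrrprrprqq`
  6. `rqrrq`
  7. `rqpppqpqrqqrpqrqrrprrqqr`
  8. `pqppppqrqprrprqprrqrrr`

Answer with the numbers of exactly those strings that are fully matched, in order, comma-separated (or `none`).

4, 5

1 → no match
2 → no match
3 → no match
4 → match
5 → match
6 → no match
7 → no match
8 → no match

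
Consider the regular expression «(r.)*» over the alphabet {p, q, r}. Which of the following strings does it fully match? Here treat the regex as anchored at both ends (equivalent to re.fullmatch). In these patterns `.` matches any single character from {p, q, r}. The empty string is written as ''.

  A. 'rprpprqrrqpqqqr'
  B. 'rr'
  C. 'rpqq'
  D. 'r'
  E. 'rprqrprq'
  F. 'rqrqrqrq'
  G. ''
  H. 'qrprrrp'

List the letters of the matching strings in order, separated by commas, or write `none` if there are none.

A → no match
B → match
C → no match
D → no match
E → match
F → match
G → match
H → no match

B, E, F, G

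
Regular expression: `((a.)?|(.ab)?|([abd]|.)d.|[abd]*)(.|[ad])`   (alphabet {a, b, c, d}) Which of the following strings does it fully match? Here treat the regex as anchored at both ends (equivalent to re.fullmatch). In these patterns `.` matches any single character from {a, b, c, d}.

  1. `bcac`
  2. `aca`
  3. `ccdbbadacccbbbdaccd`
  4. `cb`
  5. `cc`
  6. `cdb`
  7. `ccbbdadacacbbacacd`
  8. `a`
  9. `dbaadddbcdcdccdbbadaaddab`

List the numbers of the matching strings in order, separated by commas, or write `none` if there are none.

1 → no match
2 → match
3 → no match
4 → no match
5 → no match
6 → no match
7 → no match
8 → match
9 → no match

2, 8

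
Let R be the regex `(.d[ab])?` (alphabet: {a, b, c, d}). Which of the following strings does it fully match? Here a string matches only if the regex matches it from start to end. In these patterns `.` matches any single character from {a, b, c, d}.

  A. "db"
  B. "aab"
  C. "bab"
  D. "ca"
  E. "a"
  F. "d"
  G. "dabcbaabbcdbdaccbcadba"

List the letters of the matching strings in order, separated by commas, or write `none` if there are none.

A → no match
B → no match
C → no match
D → no match
E → no match
F → no match
G → no match

none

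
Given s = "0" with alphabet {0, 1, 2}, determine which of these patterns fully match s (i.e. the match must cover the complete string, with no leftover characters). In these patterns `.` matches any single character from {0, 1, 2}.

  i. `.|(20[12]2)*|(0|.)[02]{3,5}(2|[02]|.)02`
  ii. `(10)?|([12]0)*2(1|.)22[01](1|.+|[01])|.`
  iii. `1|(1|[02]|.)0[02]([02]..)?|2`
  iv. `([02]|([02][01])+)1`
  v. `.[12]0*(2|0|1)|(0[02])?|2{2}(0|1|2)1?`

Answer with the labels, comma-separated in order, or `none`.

i → match
ii → match
iii → no match
iv → no match — must end with "1"
v → no match

i, ii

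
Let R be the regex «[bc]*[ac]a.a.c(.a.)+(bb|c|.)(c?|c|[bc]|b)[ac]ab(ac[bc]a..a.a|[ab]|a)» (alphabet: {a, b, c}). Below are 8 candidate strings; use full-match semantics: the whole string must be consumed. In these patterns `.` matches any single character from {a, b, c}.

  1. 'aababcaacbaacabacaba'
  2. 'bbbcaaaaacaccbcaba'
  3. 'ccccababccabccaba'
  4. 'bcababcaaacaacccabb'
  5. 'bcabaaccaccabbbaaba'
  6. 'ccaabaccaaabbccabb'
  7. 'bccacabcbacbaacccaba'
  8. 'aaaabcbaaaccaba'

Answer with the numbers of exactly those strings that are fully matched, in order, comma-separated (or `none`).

1 → match
2 → no match
3 → match
4 → match
5 → match
6 → match
7 → match
8 → match

1, 3, 4, 5, 6, 7, 8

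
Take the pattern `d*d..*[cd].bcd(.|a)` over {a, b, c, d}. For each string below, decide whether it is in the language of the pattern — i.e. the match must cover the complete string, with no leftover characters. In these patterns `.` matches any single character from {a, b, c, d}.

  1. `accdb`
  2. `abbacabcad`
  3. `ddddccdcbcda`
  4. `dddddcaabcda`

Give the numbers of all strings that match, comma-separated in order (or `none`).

3

1. `accdb` → no match
2. `abbacabcad` → no match
3. `ddddccdcbcda` → match
4. `dddddcaabcda` → no match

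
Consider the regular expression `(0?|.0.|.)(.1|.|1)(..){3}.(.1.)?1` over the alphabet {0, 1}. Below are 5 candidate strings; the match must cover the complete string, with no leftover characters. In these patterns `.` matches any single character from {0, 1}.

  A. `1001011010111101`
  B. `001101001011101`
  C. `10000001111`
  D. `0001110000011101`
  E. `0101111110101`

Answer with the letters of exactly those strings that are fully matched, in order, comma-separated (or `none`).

A → no match
B → match
C → no match
D → match
E → match

B, D, E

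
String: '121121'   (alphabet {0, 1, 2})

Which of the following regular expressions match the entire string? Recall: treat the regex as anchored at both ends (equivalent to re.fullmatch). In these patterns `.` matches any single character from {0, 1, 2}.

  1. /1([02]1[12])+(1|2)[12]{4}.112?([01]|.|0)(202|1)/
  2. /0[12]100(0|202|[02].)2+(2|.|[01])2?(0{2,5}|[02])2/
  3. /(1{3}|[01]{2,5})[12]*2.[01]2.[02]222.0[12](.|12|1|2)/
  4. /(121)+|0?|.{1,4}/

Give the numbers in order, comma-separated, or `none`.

4

1 → no match
2 → no match — must start with '0'
3 → no match
4 → match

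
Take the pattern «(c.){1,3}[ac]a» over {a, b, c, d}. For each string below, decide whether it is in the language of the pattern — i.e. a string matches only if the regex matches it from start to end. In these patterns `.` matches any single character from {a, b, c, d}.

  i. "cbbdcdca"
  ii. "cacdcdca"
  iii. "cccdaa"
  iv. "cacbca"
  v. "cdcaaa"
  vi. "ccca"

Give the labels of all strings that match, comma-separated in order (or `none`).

ii, iii, iv, v, vi

i → no match
ii → match
iii → match
iv → match
v → match
vi → match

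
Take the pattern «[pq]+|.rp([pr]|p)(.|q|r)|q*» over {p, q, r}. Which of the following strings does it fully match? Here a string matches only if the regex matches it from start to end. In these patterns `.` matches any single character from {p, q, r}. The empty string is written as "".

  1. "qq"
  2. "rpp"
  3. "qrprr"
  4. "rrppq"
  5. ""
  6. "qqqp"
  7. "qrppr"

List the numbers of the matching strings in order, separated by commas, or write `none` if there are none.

1 → match
2 → no match
3 → match
4 → match
5 → match
6 → match
7 → match

1, 3, 4, 5, 6, 7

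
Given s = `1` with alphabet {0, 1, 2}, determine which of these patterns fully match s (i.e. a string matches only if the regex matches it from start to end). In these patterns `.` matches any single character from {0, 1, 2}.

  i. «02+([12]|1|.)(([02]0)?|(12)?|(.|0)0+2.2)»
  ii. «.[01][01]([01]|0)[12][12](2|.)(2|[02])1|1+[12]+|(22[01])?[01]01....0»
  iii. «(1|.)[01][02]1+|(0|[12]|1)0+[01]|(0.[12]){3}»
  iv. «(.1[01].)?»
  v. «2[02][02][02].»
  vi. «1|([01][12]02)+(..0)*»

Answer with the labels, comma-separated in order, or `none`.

i → no match — must start with `02`
ii → no match
iii → no match
iv → no match
v → no match — must start with `2`
vi → match

vi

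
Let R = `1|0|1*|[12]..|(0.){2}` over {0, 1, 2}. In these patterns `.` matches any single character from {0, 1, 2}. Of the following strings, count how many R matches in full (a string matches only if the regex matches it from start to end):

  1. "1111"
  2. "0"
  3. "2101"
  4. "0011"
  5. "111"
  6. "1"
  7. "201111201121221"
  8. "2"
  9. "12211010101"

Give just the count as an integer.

4

1. "1111" → match
2. "0" → match
3. "2101" → no match
4. "0011" → no match
5. "111" → match
6. "1" → match
7 → no match
8. "2" → no match
9. "12211010101" → no match
Total matched: 4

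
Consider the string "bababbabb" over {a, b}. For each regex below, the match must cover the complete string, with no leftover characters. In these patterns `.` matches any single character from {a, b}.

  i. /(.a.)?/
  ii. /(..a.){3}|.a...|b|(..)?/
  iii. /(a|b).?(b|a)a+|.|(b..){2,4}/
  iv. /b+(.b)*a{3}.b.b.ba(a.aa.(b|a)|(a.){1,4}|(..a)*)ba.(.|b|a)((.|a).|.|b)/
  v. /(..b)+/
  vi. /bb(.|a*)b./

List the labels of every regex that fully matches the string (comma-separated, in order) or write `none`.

i → no match
ii → no match
iii → no match
iv → no match
v → match
vi → no match — must start with "bb"

v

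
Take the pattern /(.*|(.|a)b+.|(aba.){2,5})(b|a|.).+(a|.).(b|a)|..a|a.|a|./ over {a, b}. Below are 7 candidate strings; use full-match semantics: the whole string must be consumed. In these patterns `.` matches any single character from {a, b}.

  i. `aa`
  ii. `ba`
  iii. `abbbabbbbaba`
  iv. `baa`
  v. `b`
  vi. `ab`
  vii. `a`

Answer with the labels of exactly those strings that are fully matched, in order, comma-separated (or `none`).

i, iii, iv, v, vi, vii

i → match
ii → no match
iii → match
iv → match
v → match
vi → match
vii → match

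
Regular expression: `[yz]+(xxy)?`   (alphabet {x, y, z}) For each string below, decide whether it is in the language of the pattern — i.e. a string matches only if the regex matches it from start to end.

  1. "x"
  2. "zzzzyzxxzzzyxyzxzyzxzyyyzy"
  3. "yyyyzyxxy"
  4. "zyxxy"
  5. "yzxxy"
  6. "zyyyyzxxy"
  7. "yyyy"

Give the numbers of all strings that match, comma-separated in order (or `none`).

3, 4, 5, 6, 7

1. "x" → no match
2 → no match
3. "yyyyzyxxy" → match
4. "zyxxy" → match
5. "yzxxy" → match
6. "zyyyyzxxy" → match
7. "yyyy" → match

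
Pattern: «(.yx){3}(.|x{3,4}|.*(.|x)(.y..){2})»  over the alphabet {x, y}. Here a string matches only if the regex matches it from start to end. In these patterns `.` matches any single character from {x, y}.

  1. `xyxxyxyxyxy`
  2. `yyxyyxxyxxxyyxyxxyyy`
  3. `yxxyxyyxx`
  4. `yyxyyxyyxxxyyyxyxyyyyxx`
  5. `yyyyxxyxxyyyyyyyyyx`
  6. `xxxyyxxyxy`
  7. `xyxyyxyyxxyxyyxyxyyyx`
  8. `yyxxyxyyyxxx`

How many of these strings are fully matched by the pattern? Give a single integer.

1. `xyxxyxyxyxy` → no match
2 → no match
3. `yxxyxyyxx` → no match
4 → no match
5 → no match
6. `xxxyyxxyxy` → no match
7 → no match
8. `yyxxyxyyyxxx` → no match
Total matched: 0

0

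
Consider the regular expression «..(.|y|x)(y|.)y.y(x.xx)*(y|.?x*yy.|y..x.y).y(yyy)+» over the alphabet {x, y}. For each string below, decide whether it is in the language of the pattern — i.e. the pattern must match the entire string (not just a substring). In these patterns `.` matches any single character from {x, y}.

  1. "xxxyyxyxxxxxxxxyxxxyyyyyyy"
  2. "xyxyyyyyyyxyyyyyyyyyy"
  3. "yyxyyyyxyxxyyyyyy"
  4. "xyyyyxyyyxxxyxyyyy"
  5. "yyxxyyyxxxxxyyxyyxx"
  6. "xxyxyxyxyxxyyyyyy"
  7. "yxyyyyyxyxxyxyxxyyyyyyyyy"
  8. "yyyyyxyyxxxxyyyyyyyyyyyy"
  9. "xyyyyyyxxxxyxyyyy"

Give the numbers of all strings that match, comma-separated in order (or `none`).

1, 2, 3, 4, 6, 7, 8, 9

1 → match
2 → match
3 → match
4 → match
5 → no match — must end with "yyy"
6 → match
7 → match
8 → match
9 → match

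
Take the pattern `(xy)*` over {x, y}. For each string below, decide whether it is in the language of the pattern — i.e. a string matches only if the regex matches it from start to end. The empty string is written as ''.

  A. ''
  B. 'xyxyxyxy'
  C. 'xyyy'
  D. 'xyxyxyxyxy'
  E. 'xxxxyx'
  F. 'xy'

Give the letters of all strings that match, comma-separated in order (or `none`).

A, B, D, F

A → match
B → match
C → no match
D → match
E → no match
F → match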